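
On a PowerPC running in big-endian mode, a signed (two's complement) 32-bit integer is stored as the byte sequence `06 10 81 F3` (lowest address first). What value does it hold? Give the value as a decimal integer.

101745139

Big-endian stores the most-significant byte at the lowest address.
The bytes are already most-significant first: 0x061081F3.
0x061081F3 = 101745139.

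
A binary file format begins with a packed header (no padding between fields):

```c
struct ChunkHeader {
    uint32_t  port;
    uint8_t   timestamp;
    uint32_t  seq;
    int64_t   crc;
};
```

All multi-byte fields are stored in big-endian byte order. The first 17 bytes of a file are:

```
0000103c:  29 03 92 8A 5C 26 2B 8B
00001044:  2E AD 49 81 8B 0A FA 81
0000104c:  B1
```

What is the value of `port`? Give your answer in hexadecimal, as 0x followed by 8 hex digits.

`port` is the first field, at byte offset 0, occupying 4 bytes.
Bytes at offsets 0..3: 29 03 92 8A.
Big-endian stores the most-significant byte at the lowest address.
The bytes are already most-significant first: 0x2903928A.

0x2903928A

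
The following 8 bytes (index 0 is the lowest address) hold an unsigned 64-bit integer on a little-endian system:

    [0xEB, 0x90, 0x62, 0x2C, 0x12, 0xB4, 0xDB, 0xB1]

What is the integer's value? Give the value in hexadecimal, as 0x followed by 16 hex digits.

0xB1DBB4122C6290EB

In little-endian order the low byte comes first in memory.
Reassemble most-significant byte first: B1 DB B4 12 2C 62 90 EB → 0xB1DBB4122C6290EB.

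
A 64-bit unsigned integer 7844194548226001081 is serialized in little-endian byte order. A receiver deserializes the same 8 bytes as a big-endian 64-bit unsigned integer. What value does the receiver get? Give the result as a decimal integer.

13332926060173319276

7844194548226001081 in 64-bit hexadecimal is 0x6CDC2D619C1108B9.
Stored little-endian, the bytes at ascending addresses are B9 08 11 9C 61 2D DC 6C.
Read back as big-endian, the last byte is least significant, giving 0xB908119C612DDC6C.
0xB908119C612DDC6C = 13332926060173319276.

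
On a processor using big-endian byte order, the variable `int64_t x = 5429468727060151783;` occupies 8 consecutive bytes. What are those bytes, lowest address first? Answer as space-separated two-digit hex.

4B 59 59 0A 6B 83 3D E7

5429468727060151783 in hexadecimal, padded to 64 bits, is 0x4B59590A6B833DE7.
Split into bytes (most-significant first): 4B 59 59 0A 6B 83 3D E7.
Big-endian: lowest address holds the most-significant byte.
So the memory order matches the most-significant-first order: 4B 59 59 0A 6B 83 3D E7.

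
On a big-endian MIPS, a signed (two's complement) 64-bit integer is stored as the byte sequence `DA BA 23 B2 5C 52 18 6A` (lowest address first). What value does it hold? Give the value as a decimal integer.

In big-endian order the high byte comes first in memory.
The bytes are already most-significant first: 0xDABA23B25C52186A.
Top bit is set, so as a signed 64-bit value this is 0xDABA23B25C52186A − 2^64 = -2685794978813044630.

-2685794978813044630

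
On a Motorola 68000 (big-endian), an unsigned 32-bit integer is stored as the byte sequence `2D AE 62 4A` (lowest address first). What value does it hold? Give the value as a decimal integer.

766403146

Big-endian: lowest address holds the most-significant byte.
The bytes are already most-significant first: 0x2DAE624A.
0x2DAE624A = 766403146.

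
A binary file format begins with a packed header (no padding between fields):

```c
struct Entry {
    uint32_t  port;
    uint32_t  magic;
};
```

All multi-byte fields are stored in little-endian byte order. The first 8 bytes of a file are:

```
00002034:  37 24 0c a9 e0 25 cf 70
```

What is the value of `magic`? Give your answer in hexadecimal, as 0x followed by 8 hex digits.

0x70CF25E0

`magic` follows `port` (4 bytes), so it starts at byte offset 4 and occupies 4 bytes.
Bytes at offsets 4..7: E0 25 CF 70.
Little-endian stores the least-significant byte at the lowest address.
Reassemble most-significant byte first: 70 CF 25 E0 → 0x70CF25E0.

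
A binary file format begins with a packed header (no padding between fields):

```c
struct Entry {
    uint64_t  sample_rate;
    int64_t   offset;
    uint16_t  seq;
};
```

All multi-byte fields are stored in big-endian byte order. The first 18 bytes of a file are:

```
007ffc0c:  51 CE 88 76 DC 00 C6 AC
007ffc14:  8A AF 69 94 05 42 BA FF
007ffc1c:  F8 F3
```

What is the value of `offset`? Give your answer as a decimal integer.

-8453421891086796033

`offset` follows `sample_rate` (8 bytes), so it starts at byte offset 8 and occupies 8 bytes.
Bytes at offsets 8..15: 8A AF 69 94 05 42 BA FF.
Big-endian: lowest address holds the most-significant byte.
The bytes are already most-significant first: 0x8AAF69940542BAFF.
Top bit is set, so as a signed 64-bit value this is 0x8AAF69940542BAFF − 2^64 = -8453421891086796033.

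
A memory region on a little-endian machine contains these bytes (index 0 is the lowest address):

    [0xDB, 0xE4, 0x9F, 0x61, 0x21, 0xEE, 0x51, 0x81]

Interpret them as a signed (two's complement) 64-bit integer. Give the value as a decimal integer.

-9128253142564084517

Little-endian stores the least-significant byte at the lowest address.
Reassemble most-significant byte first: 81 51 EE 21 61 9F E4 DB → 0x8151EE21619FE4DB.
Top bit is set, so as a signed 64-bit value this is 0x8151EE21619FE4DB − 2^64 = -9128253142564084517.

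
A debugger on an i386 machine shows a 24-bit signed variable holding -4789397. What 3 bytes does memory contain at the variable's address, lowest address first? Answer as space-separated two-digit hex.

6B EB B6

Two's complement of -4789397 in 24 bits: 4789397 = 0x491495; invert → 0xB6EB6A; add 1 → 0xB6EB6B.
Split into bytes (most-significant first): B6 EB 6B.
In little-endian order the low byte comes first in memory.
So at ascending addresses the bytes are 6B EB B6.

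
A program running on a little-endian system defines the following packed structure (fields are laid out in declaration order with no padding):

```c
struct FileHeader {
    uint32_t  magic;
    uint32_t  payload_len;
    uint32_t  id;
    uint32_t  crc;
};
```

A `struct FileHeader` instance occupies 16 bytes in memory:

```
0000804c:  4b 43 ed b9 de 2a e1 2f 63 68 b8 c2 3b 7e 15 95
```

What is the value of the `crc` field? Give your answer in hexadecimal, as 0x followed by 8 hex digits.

`crc` follows `magic` (4 B), `payload_len` (4 B), `id` (4 B), so it starts at offset 4 + 4 + 4 = 12 and occupies 4 bytes.
Bytes at offsets 12..15: 3B 7E 15 95.
Little-endian: lowest address holds the least-significant byte.
Reassemble most-significant byte first: 95 15 7E 3B → 0x95157E3B.

0x95157E3B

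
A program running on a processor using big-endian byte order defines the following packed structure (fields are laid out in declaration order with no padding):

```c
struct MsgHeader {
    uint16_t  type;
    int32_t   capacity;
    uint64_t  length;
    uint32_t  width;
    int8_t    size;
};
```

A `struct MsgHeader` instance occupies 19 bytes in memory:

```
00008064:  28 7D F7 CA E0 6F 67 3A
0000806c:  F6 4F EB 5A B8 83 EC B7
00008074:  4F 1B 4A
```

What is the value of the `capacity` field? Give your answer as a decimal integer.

`capacity` follows `type` (2 bytes), so it starts at byte offset 2 and occupies 4 bytes.
Bytes at offsets 2..5: F7 CA E0 6F.
Big-endian: lowest address holds the most-significant byte.
The bytes are already most-significant first: 0xF7CAE06F.
Top bit is set, so as a signed 32-bit value this is 0xF7CAE06F − 2^32 = -137699217.

-137699217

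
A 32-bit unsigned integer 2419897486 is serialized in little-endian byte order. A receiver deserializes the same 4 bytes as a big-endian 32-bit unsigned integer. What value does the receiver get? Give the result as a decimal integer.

2394176656

2419897486 in 32-bit hexadecimal is 0x903CB48E.
Stored little-endian, the bytes at ascending addresses are 8E B4 3C 90.
Read back as big-endian, the last byte is least significant, giving 0x8EB43C90.
0x8EB43C90 = 2394176656.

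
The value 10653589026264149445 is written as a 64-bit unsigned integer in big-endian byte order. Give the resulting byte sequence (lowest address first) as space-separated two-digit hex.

93 D9 26 C6 35 79 6D C5

10653589026264149445 in hexadecimal, padded to 64 bits, is 0x93D926C635796DC5.
Split into bytes (most-significant first): 93 D9 26 C6 35 79 6D C5.
In big-endian order the high byte comes first in memory.
So the memory order matches the most-significant-first order: 93 D9 26 C6 35 79 6D C5.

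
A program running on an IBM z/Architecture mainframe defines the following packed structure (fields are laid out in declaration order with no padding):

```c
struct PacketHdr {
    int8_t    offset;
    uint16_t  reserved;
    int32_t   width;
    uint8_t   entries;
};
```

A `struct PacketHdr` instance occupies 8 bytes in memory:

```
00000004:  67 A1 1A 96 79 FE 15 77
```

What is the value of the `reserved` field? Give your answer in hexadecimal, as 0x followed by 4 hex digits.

0xA11A

`reserved` follows `offset` (1 byte), so it starts at byte offset 1 and occupies 2 bytes.
Bytes at offsets 1..2: A1 1A.
Big-endian: lowest address holds the most-significant byte.
The bytes are already most-significant first: 0xA11A.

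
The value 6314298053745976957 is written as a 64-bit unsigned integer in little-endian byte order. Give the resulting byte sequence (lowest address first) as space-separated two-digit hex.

7D 26 78 13 A0 E4 A0 57

6314298053745976957 in hexadecimal, padded to 64 bits, is 0x57A0E4A01378267D.
Split into bytes (most-significant first): 57 A0 E4 A0 13 78 26 7D.
Little-endian stores the least-significant byte at the lowest address.
So at ascending addresses the bytes are 7D 26 78 13 A0 E4 A0 57.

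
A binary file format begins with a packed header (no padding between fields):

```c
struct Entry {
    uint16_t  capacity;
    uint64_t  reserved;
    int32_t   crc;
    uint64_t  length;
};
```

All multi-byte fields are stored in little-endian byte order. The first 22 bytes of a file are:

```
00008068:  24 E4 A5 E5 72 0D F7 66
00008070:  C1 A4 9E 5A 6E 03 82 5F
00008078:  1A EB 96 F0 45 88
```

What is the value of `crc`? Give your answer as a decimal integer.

`crc` follows `capacity` (2 B), `reserved` (8 B), so it starts at offset 2 + 8 = 10 and occupies 4 bytes.
Bytes at offsets 10..13: 9E 5A 6E 03.
Little-endian stores the least-significant byte at the lowest address.
Reassemble most-significant byte first: 03 6E 5A 9E → 0x036E5A9E.
0x036E5A9E = 57563806.

57563806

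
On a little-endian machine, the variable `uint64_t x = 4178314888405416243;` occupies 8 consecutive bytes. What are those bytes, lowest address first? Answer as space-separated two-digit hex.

4178314888405416243 in hexadecimal, padded to 64 bits, is 0x39FC5B40DB217933.
Split into bytes (most-significant first): 39 FC 5B 40 DB 21 79 33.
Little-endian: lowest address holds the least-significant byte.
So at ascending addresses the bytes are 33 79 21 DB 40 5B FC 39.

33 79 21 DB 40 5B FC 39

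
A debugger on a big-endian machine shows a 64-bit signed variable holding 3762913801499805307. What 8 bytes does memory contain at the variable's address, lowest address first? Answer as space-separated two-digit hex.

34 38 8E 2A 6A CF 86 7B

3762913801499805307 in hexadecimal, padded to 64 bits, is 0x34388E2A6ACF867B.
Split into bytes (most-significant first): 34 38 8E 2A 6A CF 86 7B.
In big-endian order the high byte comes first in memory.
So the memory order matches the most-significant-first order: 34 38 8E 2A 6A CF 86 7B.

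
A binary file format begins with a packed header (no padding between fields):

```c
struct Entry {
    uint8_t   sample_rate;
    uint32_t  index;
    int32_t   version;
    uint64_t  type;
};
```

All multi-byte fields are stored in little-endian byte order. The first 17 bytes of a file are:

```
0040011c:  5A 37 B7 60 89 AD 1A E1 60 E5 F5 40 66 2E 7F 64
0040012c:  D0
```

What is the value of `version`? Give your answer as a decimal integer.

`version` follows `sample_rate` (1 B), `index` (4 B), so it starts at offset 1 + 4 = 5 and occupies 4 bytes.
Bytes at offsets 5..8: AD 1A E1 60.
Little-endian stores the least-significant byte at the lowest address.
Reassemble most-significant byte first: 60 E1 1A AD → 0x60E11AAD.
0x60E11AAD = 1625365165.

1625365165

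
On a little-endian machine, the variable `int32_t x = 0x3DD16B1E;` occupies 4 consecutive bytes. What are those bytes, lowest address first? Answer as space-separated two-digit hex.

1E 6B D1 3D

Split into bytes (most-significant first): 3D D1 6B 1E.
Little-endian: lowest address holds the least-significant byte.
So at ascending addresses the bytes are 1E 6B D1 3D.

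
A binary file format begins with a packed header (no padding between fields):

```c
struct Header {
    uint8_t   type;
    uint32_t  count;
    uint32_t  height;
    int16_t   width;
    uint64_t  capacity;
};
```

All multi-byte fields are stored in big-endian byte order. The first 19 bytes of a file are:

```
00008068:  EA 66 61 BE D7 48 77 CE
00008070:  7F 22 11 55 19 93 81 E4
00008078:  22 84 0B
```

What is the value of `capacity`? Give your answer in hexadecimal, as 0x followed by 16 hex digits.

0x55199381E422840B

`capacity` follows `type` (1 B), `count` (4 B), `height` (4 B), `width` (2 B), so it starts at offset 1 + 4 + 4 + 2 = 11 and occupies 8 bytes.
Bytes at offsets 11..18: 55 19 93 81 E4 22 84 0B.
Big-endian stores the most-significant byte at the lowest address.
The bytes are already most-significant first: 0x55199381E422840B.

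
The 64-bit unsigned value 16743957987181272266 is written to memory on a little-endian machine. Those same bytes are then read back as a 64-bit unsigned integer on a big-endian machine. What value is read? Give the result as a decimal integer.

16743957987181272266 in 64-bit hexadecimal is 0xE85E7D1378011CCA.
Stored little-endian, the bytes at ascending addresses are CA 1C 01 78 13 7D 5E E8.
Read back as big-endian, the last byte is least significant, giving 0xCA1C0178137D5EE8.
0xCA1C0178137D5EE8 = 14563516910244028136.

14563516910244028136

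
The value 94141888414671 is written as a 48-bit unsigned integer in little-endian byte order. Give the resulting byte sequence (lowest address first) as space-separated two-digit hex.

CF 43 D1 1D 9F 55

94141888414671 in hexadecimal, padded to 48 bits, is 0x559F1DD143CF.
Split into bytes (most-significant first): 55 9F 1D D1 43 CF.
Little-endian: lowest address holds the least-significant byte.
So at ascending addresses the bytes are CF 43 D1 1D 9F 55.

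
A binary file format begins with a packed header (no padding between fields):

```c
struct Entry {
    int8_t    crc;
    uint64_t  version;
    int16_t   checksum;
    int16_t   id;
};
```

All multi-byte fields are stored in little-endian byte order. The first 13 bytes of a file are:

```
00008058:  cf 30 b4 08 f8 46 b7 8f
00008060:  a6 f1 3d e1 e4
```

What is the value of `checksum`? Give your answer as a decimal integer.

15857

`checksum` follows `crc` (1 B), `version` (8 B), so it starts at offset 1 + 8 = 9 and occupies 2 bytes.
Bytes at offsets 9..10: F1 3D.
In little-endian order the low byte comes first in memory.
Reassemble most-significant byte first: 3D F1 → 0x3DF1.
0x3DF1 = 15857.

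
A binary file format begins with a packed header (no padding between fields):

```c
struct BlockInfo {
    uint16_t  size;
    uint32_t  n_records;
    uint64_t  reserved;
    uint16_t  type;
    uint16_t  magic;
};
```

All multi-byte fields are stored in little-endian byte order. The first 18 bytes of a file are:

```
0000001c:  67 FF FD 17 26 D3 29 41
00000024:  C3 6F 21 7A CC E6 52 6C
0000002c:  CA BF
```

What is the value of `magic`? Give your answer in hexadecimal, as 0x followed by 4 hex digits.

0xBFCA

`magic` follows `size` (2 B), `n_records` (4 B), `reserved` (8 B), `type` (2 B), so it starts at offset 2 + 4 + 8 + 2 = 16 and occupies 2 bytes.
Bytes at offsets 16..17: CA BF.
Little-endian stores the least-significant byte at the lowest address.
Reassemble most-significant byte first: BF CA → 0xBFCA.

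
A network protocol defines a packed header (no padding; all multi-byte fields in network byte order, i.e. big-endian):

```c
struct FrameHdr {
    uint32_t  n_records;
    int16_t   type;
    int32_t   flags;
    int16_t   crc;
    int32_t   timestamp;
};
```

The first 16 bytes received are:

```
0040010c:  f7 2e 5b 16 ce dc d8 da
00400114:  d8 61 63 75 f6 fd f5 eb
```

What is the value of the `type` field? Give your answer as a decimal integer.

`type` follows `n_records` (4 bytes), so it starts at byte offset 4 and occupies 2 bytes.
Bytes at offsets 4..5: CE DC.
In big-endian order the high byte comes first in memory.
The bytes are already most-significant first: 0xCEDC.
Top bit is set, so as a signed 16-bit value this is 0xCEDC − 2^16 = -12580.

-12580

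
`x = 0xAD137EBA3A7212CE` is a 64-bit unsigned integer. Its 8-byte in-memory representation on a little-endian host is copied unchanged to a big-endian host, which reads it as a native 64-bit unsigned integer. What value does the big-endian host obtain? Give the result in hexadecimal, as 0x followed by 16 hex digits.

Stored little-endian, the bytes at ascending addresses are CE 12 72 3A BA 7E 13 AD.
Read back as big-endian, the last byte is least significant, giving 0xCE12723ABA7E13AD.

0xCE12723ABA7E13AD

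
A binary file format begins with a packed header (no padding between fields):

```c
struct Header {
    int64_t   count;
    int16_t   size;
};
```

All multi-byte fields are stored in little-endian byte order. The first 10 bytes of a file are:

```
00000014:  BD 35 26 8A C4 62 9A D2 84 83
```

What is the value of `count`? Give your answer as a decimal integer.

-3271193583060372035

`count` is the first field, at byte offset 0, occupying 8 bytes.
Bytes at offsets 0..7: BD 35 26 8A C4 62 9A D2.
Little-endian stores the least-significant byte at the lowest address.
Reassemble most-significant byte first: D2 9A 62 C4 8A 26 35 BD → 0xD29A62C48A2635BD.
Top bit is set, so as a signed 64-bit value this is 0xD29A62C48A2635BD − 2^64 = -3271193583060372035.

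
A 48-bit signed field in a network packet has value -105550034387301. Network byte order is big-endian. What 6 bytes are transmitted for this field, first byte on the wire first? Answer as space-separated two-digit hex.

Two's complement of -105550034387301 in 48 bits: 105550034387301 = 0x5FFF484E4165; invert → 0xA000B7B1BE9A; add 1 → 0xA000B7B1BE9B.
Split into bytes (most-significant first): A0 00 B7 B1 BE 9B.
Big-endian stores the most-significant byte at the lowest address.
So the memory order matches the most-significant-first order: A0 00 B7 B1 BE 9B.

A0 00 B7 B1 BE 9B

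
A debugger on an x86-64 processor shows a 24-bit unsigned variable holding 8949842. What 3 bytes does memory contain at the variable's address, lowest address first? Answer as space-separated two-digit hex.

52 90 88

8949842 in hexadecimal, padded to 24 bits, is 0x889052.
Split into bytes (most-significant first): 88 90 52.
Little-endian stores the least-significant byte at the lowest address.
So at ascending addresses the bytes are 52 90 88.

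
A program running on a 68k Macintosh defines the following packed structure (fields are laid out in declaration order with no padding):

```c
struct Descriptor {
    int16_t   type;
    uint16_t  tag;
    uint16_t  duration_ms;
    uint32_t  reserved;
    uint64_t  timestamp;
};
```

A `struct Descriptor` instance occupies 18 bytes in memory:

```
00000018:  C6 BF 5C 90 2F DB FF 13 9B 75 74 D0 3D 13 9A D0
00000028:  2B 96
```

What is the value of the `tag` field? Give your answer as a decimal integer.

`tag` follows `type` (2 bytes), so it starts at byte offset 2 and occupies 2 bytes.
Bytes at offsets 2..3: 5C 90.
In big-endian order the high byte comes first in memory.
The bytes are already most-significant first: 0x5C90.
0x5C90 = 23696.

23696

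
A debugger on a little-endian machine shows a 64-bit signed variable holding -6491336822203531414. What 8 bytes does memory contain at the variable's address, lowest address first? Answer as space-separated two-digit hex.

Two's complement of -6491336822203531414 in 64 bits: 6491336822203531414 = 0x5A15DC727CDAC096; invert → 0xA5EA238D83253F69; add 1 → 0xA5EA238D83253F6A.
Split into bytes (most-significant first): A5 EA 23 8D 83 25 3F 6A.
In little-endian order the low byte comes first in memory.
So at ascending addresses the bytes are 6A 3F 25 83 8D 23 EA A5.

6A 3F 25 83 8D 23 EA A5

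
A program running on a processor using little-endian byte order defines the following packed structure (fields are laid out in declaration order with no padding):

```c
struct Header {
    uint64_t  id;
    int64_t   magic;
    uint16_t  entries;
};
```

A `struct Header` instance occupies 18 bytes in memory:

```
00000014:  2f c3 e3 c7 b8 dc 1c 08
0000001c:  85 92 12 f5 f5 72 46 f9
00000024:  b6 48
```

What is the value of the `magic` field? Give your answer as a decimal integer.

`magic` follows `id` (8 bytes), so it starts at byte offset 8 and occupies 8 bytes.
Bytes at offsets 8..15: 85 92 12 F5 F5 72 46 F9.
Little-endian: lowest address holds the least-significant byte.
Reassemble most-significant byte first: F9 46 72 F5 F5 12 92 85 → 0xF94672F5F5129285.
Top bit is set, so as a signed 64-bit value this is 0xF94672F5F5129285 − 2^64 = -484573509191560571.

-484573509191560571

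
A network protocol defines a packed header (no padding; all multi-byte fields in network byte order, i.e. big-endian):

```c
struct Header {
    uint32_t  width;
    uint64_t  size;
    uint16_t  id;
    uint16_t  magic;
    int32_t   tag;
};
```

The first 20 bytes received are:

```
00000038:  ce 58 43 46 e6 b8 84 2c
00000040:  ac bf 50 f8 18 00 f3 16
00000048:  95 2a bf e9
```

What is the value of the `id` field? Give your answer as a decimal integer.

`id` follows `width` (4 B), `size` (8 B), so it starts at offset 4 + 8 = 12 and occupies 2 bytes.
Bytes at offsets 12..13: 18 00.
In big-endian order the high byte comes first in memory.
The bytes are already most-significant first: 0x1800.
0x1800 = 6144.

6144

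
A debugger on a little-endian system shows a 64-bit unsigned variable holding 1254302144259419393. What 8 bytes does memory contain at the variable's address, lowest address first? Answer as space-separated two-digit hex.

01 ED 97 95 27 2D 68 11

1254302144259419393 in hexadecimal, padded to 64 bits, is 0x11682D279597ED01.
Split into bytes (most-significant first): 11 68 2D 27 95 97 ED 01.
In little-endian order the low byte comes first in memory.
So at ascending addresses the bytes are 01 ED 97 95 27 2D 68 11.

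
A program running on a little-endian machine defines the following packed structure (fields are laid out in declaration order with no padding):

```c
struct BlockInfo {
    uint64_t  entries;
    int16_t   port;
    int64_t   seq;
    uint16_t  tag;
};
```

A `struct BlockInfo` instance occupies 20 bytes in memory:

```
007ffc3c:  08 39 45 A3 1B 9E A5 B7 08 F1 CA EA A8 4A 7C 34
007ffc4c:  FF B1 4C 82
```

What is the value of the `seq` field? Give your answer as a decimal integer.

`seq` follows `entries` (8 B), `port` (2 B), so it starts at offset 8 + 2 = 10 and occupies 8 bytes.
Bytes at offsets 10..17: CA EA A8 4A 7C 34 FF B1.
In little-endian order the low byte comes first in memory.
Reassemble most-significant byte first: B1 FF 34 7C 4A A8 EA CA → 0xB1FF347C4AA8EACA.
Top bit is set, so as a signed 64-bit value this is 0xB1FF347C4AA8EACA − 2^64 = -5620716101501916470.

-5620716101501916470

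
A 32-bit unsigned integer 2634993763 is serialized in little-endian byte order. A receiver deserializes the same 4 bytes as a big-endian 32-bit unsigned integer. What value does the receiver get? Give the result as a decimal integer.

2634993763 in 32-bit hexadecimal is 0x9D0ED063.
Stored little-endian, the bytes at ascending addresses are 63 D0 0E 9D.
Read back as big-endian, the last byte is least significant, giving 0x63D00E9D.
0x63D00E9D = 1674579613.

1674579613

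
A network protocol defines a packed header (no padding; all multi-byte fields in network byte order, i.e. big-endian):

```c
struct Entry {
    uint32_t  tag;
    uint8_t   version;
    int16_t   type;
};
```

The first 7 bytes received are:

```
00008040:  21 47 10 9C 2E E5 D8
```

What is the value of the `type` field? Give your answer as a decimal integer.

-6696

`type` follows `tag` (4 B), `version` (1 B), so it starts at offset 4 + 1 = 5 and occupies 2 bytes.
Bytes at offsets 5..6: E5 D8.
In big-endian order the high byte comes first in memory.
The bytes are already most-significant first: 0xE5D8.
Top bit is set, so as a signed 16-bit value this is 0xE5D8 − 2^16 = -6696.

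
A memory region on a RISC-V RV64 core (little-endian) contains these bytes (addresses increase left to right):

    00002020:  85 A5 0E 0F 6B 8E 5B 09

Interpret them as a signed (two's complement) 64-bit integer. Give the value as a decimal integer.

674289159687284101

Little-endian: lowest address holds the least-significant byte.
Reassemble most-significant byte first: 09 5B 8E 6B 0F 0E A5 85 → 0x095B8E6B0F0EA585.
0x095B8E6B0F0EA585 = 674289159687284101.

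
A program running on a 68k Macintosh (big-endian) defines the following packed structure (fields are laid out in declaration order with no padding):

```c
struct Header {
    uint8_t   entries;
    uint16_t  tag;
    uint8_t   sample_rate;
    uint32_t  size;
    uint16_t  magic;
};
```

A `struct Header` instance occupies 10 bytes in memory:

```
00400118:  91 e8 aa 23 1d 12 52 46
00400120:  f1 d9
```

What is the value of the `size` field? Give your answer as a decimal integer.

487739974

`size` follows `entries` (1 B), `tag` (2 B), `sample_rate` (1 B), so it starts at offset 1 + 2 + 1 = 4 and occupies 4 bytes.
Bytes at offsets 4..7: 1D 12 52 46.
Big-endian stores the most-significant byte at the lowest address.
The bytes are already most-significant first: 0x1D125246.
0x1D125246 = 487739974.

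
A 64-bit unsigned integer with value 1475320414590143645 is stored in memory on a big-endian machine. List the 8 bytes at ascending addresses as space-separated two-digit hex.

14 79 64 19 B9 87 0C 9D

1475320414590143645 in hexadecimal, padded to 64 bits, is 0x14796419B9870C9D.
Split into bytes (most-significant first): 14 79 64 19 B9 87 0C 9D.
In big-endian order the high byte comes first in memory.
So the memory order matches the most-significant-first order: 14 79 64 19 B9 87 0C 9D.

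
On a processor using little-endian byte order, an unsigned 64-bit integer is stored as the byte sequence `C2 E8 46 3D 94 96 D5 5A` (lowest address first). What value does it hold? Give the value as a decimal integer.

6545303196880267458

Little-endian stores the least-significant byte at the lowest address.
Reassemble most-significant byte first: 5A D5 96 94 3D 46 E8 C2 → 0x5AD596943D46E8C2.
0x5AD596943D46E8C2 = 6545303196880267458.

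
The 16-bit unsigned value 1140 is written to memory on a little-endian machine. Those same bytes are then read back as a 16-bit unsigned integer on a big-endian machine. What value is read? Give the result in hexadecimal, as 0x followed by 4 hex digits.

1140 in 16-bit hexadecimal is 0x0474.
Stored little-endian, the bytes at ascending addresses are 74 04.
Read back as big-endian, the last byte is least significant, giving 0x7404.

0x7404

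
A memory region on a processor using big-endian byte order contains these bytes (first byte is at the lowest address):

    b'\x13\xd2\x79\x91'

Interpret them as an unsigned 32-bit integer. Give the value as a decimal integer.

Big-endian stores the most-significant byte at the lowest address.
The bytes are already most-significant first: 0x13D27991.
0x13D27991 = 332560785.

332560785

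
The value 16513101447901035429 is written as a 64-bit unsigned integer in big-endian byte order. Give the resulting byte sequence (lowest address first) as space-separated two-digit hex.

16513101447901035429 in hexadecimal, padded to 64 bits, is 0xE52A5246D6213BA5.
Split into bytes (most-significant first): E5 2A 52 46 D6 21 3B A5.
Big-endian stores the most-significant byte at the lowest address.
So the memory order matches the most-significant-first order: E5 2A 52 46 D6 21 3B A5.

E5 2A 52 46 D6 21 3B A5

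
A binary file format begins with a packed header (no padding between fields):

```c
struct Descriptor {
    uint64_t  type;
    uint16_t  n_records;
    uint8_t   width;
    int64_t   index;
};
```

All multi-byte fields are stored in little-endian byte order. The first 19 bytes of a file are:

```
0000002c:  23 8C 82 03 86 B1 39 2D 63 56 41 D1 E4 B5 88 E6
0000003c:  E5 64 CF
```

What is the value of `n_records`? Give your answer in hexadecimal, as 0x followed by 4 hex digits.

0x5663

`n_records` follows `type` (8 bytes), so it starts at byte offset 8 and occupies 2 bytes.
Bytes at offsets 8..9: 63 56.
In little-endian order the low byte comes first in memory.
Reassemble most-significant byte first: 56 63 → 0x5663.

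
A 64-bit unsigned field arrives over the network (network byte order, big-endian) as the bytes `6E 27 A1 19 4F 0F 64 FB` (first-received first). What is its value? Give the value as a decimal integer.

7937489998336451835

Big-endian stores the most-significant byte at the lowest address.
The bytes are already most-significant first: 0x6E27A1194F0F64FB.
0x6E27A1194F0F64FB = 7937489998336451835.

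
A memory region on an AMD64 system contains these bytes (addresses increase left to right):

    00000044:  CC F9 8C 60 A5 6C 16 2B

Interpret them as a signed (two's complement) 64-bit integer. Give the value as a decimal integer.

Little-endian: lowest address holds the least-significant byte.
Reassemble most-significant byte first: 2B 16 6C A5 60 8C F9 CC → 0x2B166CA5608CF9CC.
0x2B166CA5608CF9CC = 3104788450663791052.

3104788450663791052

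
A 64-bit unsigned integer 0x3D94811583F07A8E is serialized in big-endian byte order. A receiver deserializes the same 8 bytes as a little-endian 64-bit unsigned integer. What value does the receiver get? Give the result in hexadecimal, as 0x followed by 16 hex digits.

Stored big-endian, the bytes at ascending addresses are 3D 94 81 15 83 F0 7A 8E.
Read back as little-endian, the first byte is least significant, giving 0x8E7AF0831581943D.

0x8E7AF0831581943D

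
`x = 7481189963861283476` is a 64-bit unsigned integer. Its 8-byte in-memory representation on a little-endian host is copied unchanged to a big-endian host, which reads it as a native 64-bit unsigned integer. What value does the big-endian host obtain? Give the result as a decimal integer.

10687652787380474471

7481189963861283476 in 64-bit hexadecimal is 0x67D286A2952B5294.
Stored little-endian, the bytes at ascending addresses are 94 52 2B 95 A2 86 D2 67.
Read back as big-endian, the last byte is least significant, giving 0x94522B95A286D267.
0x94522B95A286D267 = 10687652787380474471.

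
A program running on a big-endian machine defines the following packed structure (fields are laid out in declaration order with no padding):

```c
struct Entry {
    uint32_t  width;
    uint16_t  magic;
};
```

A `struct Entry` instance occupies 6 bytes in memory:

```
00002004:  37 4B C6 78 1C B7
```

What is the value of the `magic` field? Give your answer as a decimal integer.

7351

`magic` follows `width` (4 bytes), so it starts at byte offset 4 and occupies 2 bytes.
Bytes at offsets 4..5: 1C B7.
Big-endian stores the most-significant byte at the lowest address.
The bytes are already most-significant first: 0x1CB7.
0x1CB7 = 7351.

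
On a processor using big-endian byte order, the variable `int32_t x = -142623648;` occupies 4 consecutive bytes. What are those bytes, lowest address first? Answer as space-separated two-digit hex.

Two's complement of -142623648 in 32 bits: 142623648 = 0x088043A0; invert → 0xF77FBC5F; add 1 → 0xF77FBC60.
Split into bytes (most-significant first): F7 7F BC 60.
Big-endian: lowest address holds the most-significant byte.
So the memory order matches the most-significant-first order: F7 7F BC 60.

F7 7F BC 60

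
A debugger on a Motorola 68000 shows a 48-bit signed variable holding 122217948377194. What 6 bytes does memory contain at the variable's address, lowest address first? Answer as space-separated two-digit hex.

122217948377194 in hexadecimal, padded to 48 bits, is 0x6F281565F06A.
Split into bytes (most-significant first): 6F 28 15 65 F0 6A.
Big-endian stores the most-significant byte at the lowest address.
So the memory order matches the most-significant-first order: 6F 28 15 65 F0 6A.

6F 28 15 65 F0 6A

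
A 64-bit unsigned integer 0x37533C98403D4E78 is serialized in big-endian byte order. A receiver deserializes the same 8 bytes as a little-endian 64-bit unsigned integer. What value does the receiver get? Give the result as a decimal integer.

Stored big-endian, the bytes at ascending addresses are 37 53 3C 98 40 3D 4E 78.
Read back as little-endian, the first byte is least significant, giving 0x784E3D40983C5337.
0x784E3D40983C5337 = 8668933680376075063.

8668933680376075063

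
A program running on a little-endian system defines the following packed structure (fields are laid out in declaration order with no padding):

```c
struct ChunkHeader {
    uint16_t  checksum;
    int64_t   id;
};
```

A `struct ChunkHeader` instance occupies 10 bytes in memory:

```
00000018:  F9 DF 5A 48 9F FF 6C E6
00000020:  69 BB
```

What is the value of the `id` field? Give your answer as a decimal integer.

-4942165760242923430

`id` follows `checksum` (2 bytes), so it starts at byte offset 2 and occupies 8 bytes.
Bytes at offsets 2..9: 5A 48 9F FF 6C E6 69 BB.
In little-endian order the low byte comes first in memory.
Reassemble most-significant byte first: BB 69 E6 6C FF 9F 48 5A → 0xBB69E66CFF9F485A.
Top bit is set, so as a signed 64-bit value this is 0xBB69E66CFF9F485A − 2^64 = -4942165760242923430.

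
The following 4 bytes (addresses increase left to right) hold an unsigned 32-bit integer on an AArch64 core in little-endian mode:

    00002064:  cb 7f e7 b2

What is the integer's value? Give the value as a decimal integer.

Little-endian: lowest address holds the least-significant byte.
Reassemble most-significant byte first: B2 E7 7F CB → 0xB2E77FCB.
0xB2E77FCB = 3001515979.

3001515979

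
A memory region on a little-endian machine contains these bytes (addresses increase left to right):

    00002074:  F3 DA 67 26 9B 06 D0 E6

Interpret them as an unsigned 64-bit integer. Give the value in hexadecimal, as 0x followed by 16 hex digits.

0xE6D0069B2667DAF3

Little-endian: lowest address holds the least-significant byte.
Reassemble most-significant byte first: E6 D0 06 9B 26 67 DA F3 → 0xE6D0069B2667DAF3.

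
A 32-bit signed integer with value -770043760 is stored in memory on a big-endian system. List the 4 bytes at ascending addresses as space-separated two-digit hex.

D2 1A 10 90

Two's complement of -770043760 in 32 bits: 770043760 = 0x2DE5EF70; invert → 0xD21A108F; add 1 → 0xD21A1090.
Split into bytes (most-significant first): D2 1A 10 90.
Big-endian stores the most-significant byte at the lowest address.
So the memory order matches the most-significant-first order: D2 1A 10 90.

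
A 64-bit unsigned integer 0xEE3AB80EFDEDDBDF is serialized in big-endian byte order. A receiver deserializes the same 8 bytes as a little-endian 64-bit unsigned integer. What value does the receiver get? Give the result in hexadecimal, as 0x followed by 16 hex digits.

0xDFDBEDFD0EB83AEE

Stored big-endian, the bytes at ascending addresses are EE 3A B8 0E FD ED DB DF.
Read back as little-endian, the first byte is least significant, giving 0xDFDBEDFD0EB83AEE.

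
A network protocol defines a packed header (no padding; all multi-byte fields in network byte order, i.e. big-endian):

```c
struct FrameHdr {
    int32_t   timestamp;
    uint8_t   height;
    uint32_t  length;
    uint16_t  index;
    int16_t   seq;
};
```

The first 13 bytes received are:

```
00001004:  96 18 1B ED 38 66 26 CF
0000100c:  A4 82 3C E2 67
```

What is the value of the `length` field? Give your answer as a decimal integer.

1713819556

`length` follows `timestamp` (4 B), `height` (1 B), so it starts at offset 4 + 1 = 5 and occupies 4 bytes.
Bytes at offsets 5..8: 66 26 CF A4.
In big-endian order the high byte comes first in memory.
The bytes are already most-significant first: 0x6626CFA4.
0x6626CFA4 = 1713819556.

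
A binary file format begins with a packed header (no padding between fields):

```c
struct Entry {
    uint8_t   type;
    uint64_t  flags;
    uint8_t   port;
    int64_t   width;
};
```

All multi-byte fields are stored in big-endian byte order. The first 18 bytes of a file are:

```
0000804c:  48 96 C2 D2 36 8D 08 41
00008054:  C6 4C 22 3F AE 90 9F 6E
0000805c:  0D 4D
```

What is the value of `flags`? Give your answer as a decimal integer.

10863476382907253190

`flags` follows `type` (1 byte), so it starts at byte offset 1 and occupies 8 bytes.
Bytes at offsets 1..8: 96 C2 D2 36 8D 08 41 C6.
Big-endian: lowest address holds the most-significant byte.
The bytes are already most-significant first: 0x96C2D2368D0841C6.
0x96C2D2368D0841C6 = 10863476382907253190.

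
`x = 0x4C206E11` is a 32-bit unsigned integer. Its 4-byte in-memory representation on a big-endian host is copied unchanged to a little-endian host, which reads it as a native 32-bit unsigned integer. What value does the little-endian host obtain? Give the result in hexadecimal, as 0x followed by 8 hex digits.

Stored big-endian, the bytes at ascending addresses are 4C 20 6E 11.
Read back as little-endian, the first byte is least significant, giving 0x116E204C.

0x116E204C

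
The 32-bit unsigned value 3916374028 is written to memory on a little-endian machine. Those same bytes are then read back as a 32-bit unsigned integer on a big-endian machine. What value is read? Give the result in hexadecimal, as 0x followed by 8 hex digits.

0x0C206FE9

3916374028 in 32-bit hexadecimal is 0xE96F200C.
Stored little-endian, the bytes at ascending addresses are 0C 20 6F E9.
Read back as big-endian, the last byte is least significant, giving 0x0C206FE9.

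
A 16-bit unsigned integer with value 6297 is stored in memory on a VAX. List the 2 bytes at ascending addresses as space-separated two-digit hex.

6297 in hexadecimal, padded to 16 bits, is 0x1899.
Split into bytes (most-significant first): 18 99.
Little-endian: lowest address holds the least-significant byte.
So at ascending addresses the bytes are 99 18.

99 18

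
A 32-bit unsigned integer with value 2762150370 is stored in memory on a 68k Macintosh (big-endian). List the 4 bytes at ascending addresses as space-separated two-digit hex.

2762150370 in hexadecimal, padded to 32 bits, is 0xA4A311E2.
Split into bytes (most-significant first): A4 A3 11 E2.
In big-endian order the high byte comes first in memory.
So the memory order matches the most-significant-first order: A4 A3 11 E2.

A4 A3 11 E2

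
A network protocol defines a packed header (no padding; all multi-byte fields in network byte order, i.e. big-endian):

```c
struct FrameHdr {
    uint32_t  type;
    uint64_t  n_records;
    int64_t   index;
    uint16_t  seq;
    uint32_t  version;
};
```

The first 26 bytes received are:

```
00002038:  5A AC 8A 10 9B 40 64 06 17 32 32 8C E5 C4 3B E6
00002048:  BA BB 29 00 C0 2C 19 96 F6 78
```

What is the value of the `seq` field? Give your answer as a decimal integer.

`seq` follows `type` (4 B), `n_records` (8 B), `index` (8 B), so it starts at offset 4 + 8 + 8 = 20 and occupies 2 bytes.
Bytes at offsets 20..21: C0 2C.
Big-endian: lowest address holds the most-significant byte.
The bytes are already most-significant first: 0xC02C.
0xC02C = 49196.

49196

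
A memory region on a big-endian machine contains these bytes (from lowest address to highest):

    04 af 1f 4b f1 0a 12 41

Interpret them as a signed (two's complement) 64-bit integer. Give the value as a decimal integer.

337522908103053889

Big-endian: lowest address holds the most-significant byte.
The bytes are already most-significant first: 0x04AF1F4BF10A1241.
0x04AF1F4BF10A1241 = 337522908103053889.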